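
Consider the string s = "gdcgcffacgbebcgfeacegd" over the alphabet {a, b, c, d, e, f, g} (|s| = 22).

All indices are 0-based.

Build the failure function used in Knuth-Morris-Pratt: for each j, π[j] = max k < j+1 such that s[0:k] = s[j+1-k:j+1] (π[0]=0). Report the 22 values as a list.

π[0] = 0
j=1 s[j]='d': π[1]=0 (border '')
j=2 s[j]='c': π[2]=0 (border '')
j=3 s[j]='g': π[3]=1 (border 'g')
j=4 s[j]='c': k: 1→0; π[4]=0 (border '')
j=5 s[j]='f': π[5]=0 (border '')
j=6 s[j]='f': π[6]=0 (border '')
j=7 s[j]='a': π[7]=0 (border '')
j=8 s[j]='c': π[8]=0 (border '')
j=9 s[j]='g': π[9]=1 (border 'g')
j=10 s[j]='b': k: 1→0; π[10]=0 (border '')
j=11 s[j]='e': π[11]=0 (border '')
j=12 s[j]='b': π[12]=0 (border '')
j=13 s[j]='c': π[13]=0 (border '')
j=14 s[j]='g': π[14]=1 (border 'g')
j=15 s[j]='f': k: 1→0; π[15]=0 (border '')
j=16 s[j]='e': π[16]=0 (border '')
j=17 s[j]='a': π[17]=0 (border '')
j=18 s[j]='c': π[18]=0 (border '')
j=19 s[j]='e': π[19]=0 (border '')
j=20 s[j]='g': π[20]=1 (border 'g')
j=21 s[j]='d': π[21]=2 (border 'gd')

[0, 0, 0, 1, 0, 0, 0, 0, 0, 1, 0, 0, 0, 0, 1, 0, 0, 0, 0, 0, 1, 2]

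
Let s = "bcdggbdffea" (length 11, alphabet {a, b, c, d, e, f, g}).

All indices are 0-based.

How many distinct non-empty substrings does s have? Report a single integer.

62

rank | idx | suffix
   0 |  10 | a
   1 |   0 | bcdggbdffea
   2 |   5 | bdffea
   3 |   1 | cdggbdffea
   4 |   6 | dffea
   5 |   2 | dggbdffea
   6 |   9 | ea
   7 |   8 | fea
   8 |   7 | ffea
   9 |   4 | gbdffea
  10 |   3 | ggbdffea

SA = [10, 0, 5, 1, 6, 2, 9, 8, 7, 4, 3]
i: (SA[i-1],SA[i]) lcp shared
  1: (10,0) 0 ''
  2: (0,5) 1 'b'
  3: (5,1) 0 ''
  4: (1,6) 0 ''
  5: (6,2) 1 'd'
  6: (2,9) 0 ''
  7: (9,8) 0 ''
  8: (8,7) 1 'f'
  9: (7,4) 0 ''
  10: (4,3) 1 'g'

n(n+1)/2 = 11·12/2 = 66
Σ LCP = 0 + 0 + 1 + 0 + 0 + 1 + 0 + 0 + 1 + 0 + 1 = 4
distinct = 66 − 4 = 62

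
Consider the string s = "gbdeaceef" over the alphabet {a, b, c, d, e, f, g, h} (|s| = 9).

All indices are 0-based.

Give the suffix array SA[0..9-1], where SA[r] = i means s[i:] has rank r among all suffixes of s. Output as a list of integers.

[4, 1, 5, 2, 3, 6, 7, 8, 0]

rank | idx | suffix
   0 |   4 | aceef
   1 |   1 | bdeaceef
   2 |   5 | ceef
   3 |   2 | deaceef
   4 |   3 | eaceef
   5 |   6 | eef
   6 |   7 | ef
   7 |   8 | f
   8 |   0 | gbdeaceef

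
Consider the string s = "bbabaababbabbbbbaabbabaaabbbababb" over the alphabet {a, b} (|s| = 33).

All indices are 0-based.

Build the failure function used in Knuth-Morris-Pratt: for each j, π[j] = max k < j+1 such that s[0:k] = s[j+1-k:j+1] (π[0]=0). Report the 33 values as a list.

[0, 1, 0, 1, 0, 0, 1, 0, 1, 2, 3, 4, 2, 2, 2, 2, 3, 0, 1, 2, 3, 4, 5, 6, 0, 1, 2, 2, 3, 4, 5, 1, 2]

π[0] = 0
j=1 s[j]='b': π[1]=1 (border 'b')
j=2 s[j]='a': k: 1→0; π[2]=0 (border '')
j=3 s[j]='b': π[3]=1 (border 'b')
j=4 s[j]='a': k: 1→0; π[4]=0 (border '')
j=5 s[j]='a': π[5]=0 (border '')
j=6 s[j]='b': π[6]=1 (border 'b')
j=7 s[j]='a': k: 1→0; π[7]=0 (border '')
j=8 s[j]='b': π[8]=1 (border 'b')
j=9 s[j]='b': π[9]=2 (border 'bb')
j=10 s[j]='a': π[10]=3 (border 'bba')
j=11 s[j]='b': π[11]=4 (border 'bbab')
j=12 s[j]='b': k: 4→1; π[12]=2 (border 'bb')
j=13 s[j]='b': k: 2→1; π[13]=2 (border 'bb')
j=14 s[j]='b': k: 2→1; π[14]=2 (border 'bb')
j=15 s[j]='b': k: 2→1; π[15]=2 (border 'bb')
j=16 s[j]='a': π[16]=3 (border 'bba')
j=17 s[j]='a': k: 3→0; π[17]=0 (border '')
j=18 s[j]='b': π[18]=1 (border 'b')
j=19 s[j]='b': π[19]=2 (border 'bb')
j=20 s[j]='a': π[20]=3 (border 'bba')
j=21 s[j]='b': π[21]=4 (border 'bbab')
j=22 s[j]='a': π[22]=5 (border 'bbaba')
j=23 s[j]='a': π[23]=6 (border 'bbabaa')
j=24 s[j]='a': k: 6→0; π[24]=0 (border '')
j=25 s[j]='b': π[25]=1 (border 'b')
j=26 s[j]='b': π[26]=2 (border 'bb')
j=27 s[j]='b': k: 2→1; π[27]=2 (border 'bb')
j=28 s[j]='a': π[28]=3 (border 'bba')
j=29 s[j]='b': π[29]=4 (border 'bbab')
j=30 s[j]='a': π[30]=5 (border 'bbaba')
j=31 s[j]='b': k: 5→0; π[31]=1 (border 'b')
j=32 s[j]='b': π[32]=2 (border 'bb')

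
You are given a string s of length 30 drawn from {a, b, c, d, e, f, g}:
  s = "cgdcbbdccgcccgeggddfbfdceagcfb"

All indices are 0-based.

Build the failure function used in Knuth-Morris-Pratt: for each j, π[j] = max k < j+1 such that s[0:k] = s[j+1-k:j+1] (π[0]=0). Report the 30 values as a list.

π[0] = 0
j=1 s[j]='g': π[1]=0 (border '')
j=2 s[j]='d': π[2]=0 (border '')
j=3 s[j]='c': π[3]=1 (border 'c')
j=4 s[j]='b': k: 1→0; π[4]=0 (border '')
j=5 s[j]='b': π[5]=0 (border '')
j=6 s[j]='d': π[6]=0 (border '')
j=7 s[j]='c': π[7]=1 (border 'c')
j=8 s[j]='c': k: 1→0; π[8]=1 (border 'c')
j=9 s[j]='g': π[9]=2 (border 'cg')
j=10 s[j]='c': k: 2→0; π[10]=1 (border 'c')
j=11 s[j]='c': k: 1→0; π[11]=1 (border 'c')
j=12 s[j]='c': k: 1→0; π[12]=1 (border 'c')
j=13 s[j]='g': π[13]=2 (border 'cg')
j=14 s[j]='e': k: 2→0; π[14]=0 (border '')
j=15 s[j]='g': π[15]=0 (border '')
j=16 s[j]='g': π[16]=0 (border '')
j=17 s[j]='d': π[17]=0 (border '')
j=18 s[j]='d': π[18]=0 (border '')
j=19 s[j]='f': π[19]=0 (border '')
j=20 s[j]='b': π[20]=0 (border '')
j=21 s[j]='f': π[21]=0 (border '')
j=22 s[j]='d': π[22]=0 (border '')
j=23 s[j]='c': π[23]=1 (border 'c')
j=24 s[j]='e': k: 1→0; π[24]=0 (border '')
j=25 s[j]='a': π[25]=0 (border '')
j=26 s[j]='g': π[26]=0 (border '')
j=27 s[j]='c': π[27]=1 (border 'c')
j=28 s[j]='f': k: 1→0; π[28]=0 (border '')
j=29 s[j]='b': π[29]=0 (border '')

[0, 0, 0, 1, 0, 0, 0, 1, 1, 2, 1, 1, 1, 2, 0, 0, 0, 0, 0, 0, 0, 0, 0, 1, 0, 0, 0, 1, 0, 0]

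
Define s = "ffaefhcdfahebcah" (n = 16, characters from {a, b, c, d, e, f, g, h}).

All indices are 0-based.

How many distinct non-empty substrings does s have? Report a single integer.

125

rank | idx | suffix
   0 |   2 | aefhcdfahebcah
   1 |  14 | ah
   2 |   9 | ahebcah
   3 |  12 | bcah
   4 |  13 | cah
   5 |   6 | cdfahebcah
   6 |   7 | dfahebcah
   7 |  11 | ebcah
   8 |   3 | efhcdfahebcah
   9 |   1 | faefhcdfahebcah
  10 |   8 | fahebcah
  11 |   0 | ffaefhcdfahebcah
  12 |   4 | fhcdfahebcah
  13 |  15 | h
  14 |   5 | hcdfahebcah
  15 |  10 | hebcah

SA = [2, 14, 9, 12, 13, 6, 7, 11, 3, 1, 8, 0, 4, 15, 5, 10]
i: (SA[i-1],SA[i]) lcp shared
  1: (2,14) 1 'a'
  2: (14,9) 2 'ah'
  3: (9,12) 0 ''
  4: (12,13) 0 ''
  5: (13,6) 1 'c'
  6: (6,7) 0 ''
  7: (7,11) 0 ''
  8: (11,3) 1 'e'
  9: (3,1) 0 ''
  10: (1,8) 2 'fa'
  11: (8,0) 1 'f'
  12: (0,4) 1 'f'
  13: (4,15) 0 ''
  14: (15,5) 1 'h'
  15: (5,10) 1 'h'

n(n+1)/2 = 16·17/2 = 136
Σ LCP = 0 + 1 + 2 + 0 + 0 + 1 + 0 + 0 + 1 + 0 + 2 + 1 + 1 + 0 + 1 + 1 = 11
distinct = 136 − 11 = 125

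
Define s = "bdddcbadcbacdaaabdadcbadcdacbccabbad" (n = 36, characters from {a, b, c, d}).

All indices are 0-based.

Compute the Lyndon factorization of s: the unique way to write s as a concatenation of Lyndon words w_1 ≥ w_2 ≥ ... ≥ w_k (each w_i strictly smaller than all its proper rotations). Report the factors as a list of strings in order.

["bdddc", "b", "adcb", "acd", "aaabdadcbadcdacbccabbad"]

emit factor 1: 'bdddc' (i=0, period=5)
emit factor 2: 'b' (i=5, period=1)
emit factor 3: 'adcb' (i=6, period=4)
emit factor 4: 'acd' (i=10, period=3)
emit factor 5: 'aaabdadcbadcdacbccabbad' (i=13, period=23)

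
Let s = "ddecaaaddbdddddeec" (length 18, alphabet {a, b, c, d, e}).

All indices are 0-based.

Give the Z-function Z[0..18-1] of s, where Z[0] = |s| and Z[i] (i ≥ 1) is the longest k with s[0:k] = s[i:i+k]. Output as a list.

Z[0]=18
i=1: i≥r, start 0; Z[1]=1 scan→box=[1,2)
i=2: i≥r, start 0; Z[2]=0
i=3: i≥r, start 0; Z[3]=0
i=4: i≥r, start 0; Z[4]=0
i=5: i≥r, start 0; Z[5]=0
i=6: i≥r, start 0; Z[6]=0
i=7: i≥r, start 0; Z[7]=2 scan→box=[7,9)
i=8: min(r-i=1, Z[1]=1)=1; Z[8]=1
i=9: i≥r, start 0; Z[9]=0
i=10: i≥r, start 0; Z[10]=2 scan→box=[10,12)
i=11: min(r-i=1, Z[1]=1)=1; Z[11]=2 scan→box=[11,13)
i=12: min(r-i=1, Z[1]=1)=1; Z[12]=2 scan→box=[12,14)
i=13: min(r-i=1, Z[1]=1)=1; Z[13]=3 scan→box=[13,16)
i=14: min(r-i=2, Z[1]=1)=1; Z[14]=1
i=15: min(r-i=1, Z[2]=0)=0; Z[15]=0
i=16: i≥r, start 0; Z[16]=0
i=17: i≥r, start 0; Z[17]=0

[18, 1, 0, 0, 0, 0, 0, 2, 1, 0, 2, 2, 2, 3, 1, 0, 0, 0]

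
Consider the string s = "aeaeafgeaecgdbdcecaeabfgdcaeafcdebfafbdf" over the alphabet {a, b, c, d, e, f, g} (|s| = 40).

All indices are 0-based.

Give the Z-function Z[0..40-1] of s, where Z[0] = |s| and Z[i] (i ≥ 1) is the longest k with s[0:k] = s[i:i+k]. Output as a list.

Z[0]=40
i=1: i≥r, start 0; Z[1]=0
i=2: i≥r, start 0; Z[2]=3 scan→box=[2,5)
i=3: min(r-i=2, Z[1]=0)=0; Z[3]=0
i=4: min(r-i=1, Z[2]=3)=1; Z[4]=1
i=5: i≥r, start 0; Z[5]=0
i=6: i≥r, start 0; Z[6]=0
i=7: i≥r, start 0; Z[7]=0
i=8: i≥r, start 0; Z[8]=2 scan→box=[8,10)
i=9: min(r-i=1, Z[1]=0)=0; Z[9]=0
i=10: i≥r, start 0; Z[10]=0
i=11: i≥r, start 0; Z[11]=0
i=12: i≥r, start 0; Z[12]=0
i=13: i≥r, start 0; Z[13]=0
i=14: i≥r, start 0; Z[14]=0
i=15: i≥r, start 0; Z[15]=0
i=16: i≥r, start 0; Z[16]=0
i=17: i≥r, start 0; Z[17]=0
i=18: i≥r, start 0; Z[18]=3 scan→box=[18,21)
i=19: min(r-i=2, Z[1]=0)=0; Z[19]=0
i=20: min(r-i=1, Z[2]=3)=1; Z[20]=1
i=21: i≥r, start 0; Z[21]=0
i=22: i≥r, start 0; Z[22]=0
i=23: i≥r, start 0; Z[23]=0
i=24: i≥r, start 0; Z[24]=0
i=25: i≥r, start 0; Z[25]=0
i=26: i≥r, start 0; Z[26]=3 scan→box=[26,29)
i=27: min(r-i=2, Z[1]=0)=0; Z[27]=0
i=28: min(r-i=1, Z[2]=3)=1; Z[28]=1
i=29: i≥r, start 0; Z[29]=0
i=30: i≥r, start 0; Z[30]=0
i=31: i≥r, start 0; Z[31]=0
i=32: i≥r, start 0; Z[32]=0
i=33: i≥r, start 0; Z[33]=0
i=34: i≥r, start 0; Z[34]=0
i=35: i≥r, start 0; Z[35]=1 scan→box=[35,36)
i=36: i≥r, start 0; Z[36]=0
i=37: i≥r, start 0; Z[37]=0
i=38: i≥r, start 0; Z[38]=0
i=39: i≥r, start 0; Z[39]=0

[40, 0, 3, 0, 1, 0, 0, 0, 2, 0, 0, 0, 0, 0, 0, 0, 0, 0, 3, 0, 1, 0, 0, 0, 0, 0, 3, 0, 1, 0, 0, 0, 0, 0, 0, 1, 0, 0, 0, 0]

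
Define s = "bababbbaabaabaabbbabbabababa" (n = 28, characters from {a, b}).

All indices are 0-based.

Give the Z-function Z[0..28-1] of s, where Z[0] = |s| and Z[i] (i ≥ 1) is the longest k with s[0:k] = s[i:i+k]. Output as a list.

[28, 0, 3, 0, 1, 1, 2, 0, 0, 2, 0, 0, 2, 0, 0, 1, 1, 3, 0, 1, 5, 0, 5, 0, 4, 0, 2, 0]

Z[0]=28
i=1: fresh scan; Z[1]=0
i=2: fresh scan; Z[2]=3 scan→box=[2,5)
i=3: min(r-i=2, Z[1]=0)=0; Z[3]=0
i=4: min(r-i=1, Z[2]=3)=1; Z[4]=1
i=5: fresh scan; Z[5]=1 scan→box=[5,6)
i=6: fresh scan; Z[6]=2 scan→box=[6,8)
i=7: min(r-i=1, Z[1]=0)=0; Z[7]=0
i=8: fresh scan; Z[8]=0
i=9: fresh scan; Z[9]=2 scan→box=[9,11)
i=10: min(r-i=1, Z[1]=0)=0; Z[10]=0
i=11: fresh scan; Z[11]=0
i=12: fresh scan; Z[12]=2 scan→box=[12,14)
i=13: min(r-i=1, Z[1]=0)=0; Z[13]=0
i=14: fresh scan; Z[14]=0
i=15: fresh scan; Z[15]=1 scan→box=[15,16)
i=16: fresh scan; Z[16]=1 scan→box=[16,17)
i=17: fresh scan; Z[17]=3 scan→box=[17,20)
i=18: min(r-i=2, Z[1]=0)=0; Z[18]=0
i=19: min(r-i=1, Z[2]=3)=1; Z[19]=1
i=20: fresh scan; Z[20]=5 scan→box=[20,25)
i=21: min(r-i=4, Z[1]=0)=0; Z[21]=0
i=22: min(r-i=3, Z[2]=3)=3; Z[22]=5 scan→box=[22,27)
i=23: min(r-i=4, Z[1]=0)=0; Z[23]=0
i=24: min(r-i=3, Z[2]=3)=3; Z[24]=4 scan→box=[24,28)
i=25: min(r-i=3, Z[1]=0)=0; Z[25]=0
i=26: min(r-i=2, Z[2]=3)=2; Z[26]=2
i=27: min(r-i=1, Z[3]=0)=0; Z[27]=0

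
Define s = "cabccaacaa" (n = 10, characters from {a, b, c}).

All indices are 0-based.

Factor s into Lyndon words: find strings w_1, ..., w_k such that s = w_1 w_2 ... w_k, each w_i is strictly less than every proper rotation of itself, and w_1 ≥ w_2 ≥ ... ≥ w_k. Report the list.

["c", "abcc", "aac", "a", "a"]

emit factor 1: 'c' (i=0, period=1)
emit factor 2: 'abcc' (i=1, period=4)
emit factor 3: 'aac' (i=5, period=3)
emit factor 4: 'a' (i=8, period=1)
emit factor 5: 'a' (i=9, period=1)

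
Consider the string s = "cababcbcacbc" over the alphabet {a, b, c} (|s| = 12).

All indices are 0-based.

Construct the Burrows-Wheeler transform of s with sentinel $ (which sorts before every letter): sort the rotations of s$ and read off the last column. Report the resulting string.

rank  rotation       last
    0  $cababcbcacbc  c
    1  ababcbcacbc$c  c
    2  abcbcacbc$cab  b
    3  acbc$cababcbc  c
    4  babcbcacbc$ca  a
    5  bc$cababcbcac  c
    6  bcacbc$cababc  c
    7  bcbcacbc$caba  a
    8  c$cababcbcacb  b
    9  cababcbcacbc$  $
   10  cacbc$cababcb  b
   11  cbc$cababcbca  a
   12  cbcacbc$cabab  b

ccbcaccab$bab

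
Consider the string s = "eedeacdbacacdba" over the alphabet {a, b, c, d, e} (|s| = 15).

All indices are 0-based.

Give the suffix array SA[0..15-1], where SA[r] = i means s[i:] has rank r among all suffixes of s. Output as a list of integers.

[14, 8, 10, 4, 13, 7, 9, 11, 5, 12, 6, 2, 3, 1, 0]

sorted suffixes:
  #0 SA[0]=14  'a'
  #1 SA[1]=8  'acacdba'
  #2 SA[2]=10  'acdba'
  #3 SA[3]=4  'acdbacacdba'
  #4 SA[4]=13  'ba'
  #5 SA[5]=7  'bacacdba'
  #6 SA[6]=9  'cacdba'
  #7 SA[7]=11  'cdba'
  #8 SA[8]=5  'cdbacacdba'
  #9 SA[9]=12  'dba'
  #10 SA[10]=6  'dbacacdba'
  #11 SA[11]=2  'deacdbacacdba'
  #12 SA[12]=3  'eacdbacacdba'
  #13 SA[13]=1  'edeacdbacacdba'
  #14 SA[14]=0  'eedeacdbacacdba'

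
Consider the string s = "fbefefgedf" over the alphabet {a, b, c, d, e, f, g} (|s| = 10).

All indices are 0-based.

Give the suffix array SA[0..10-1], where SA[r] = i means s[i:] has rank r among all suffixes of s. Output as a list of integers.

rank | idx | suffix
   0 |   1 | befefgedf
   1 |   8 | df
   2 |   7 | edf
   3 |   2 | efefgedf
   4 |   4 | efgedf
   5 |   9 | f
   6 |   0 | fbefefgedf
   7 |   3 | fefgedf
   8 |   5 | fgedf
   9 |   6 | gedf

[1, 8, 7, 2, 4, 9, 0, 3, 5, 6]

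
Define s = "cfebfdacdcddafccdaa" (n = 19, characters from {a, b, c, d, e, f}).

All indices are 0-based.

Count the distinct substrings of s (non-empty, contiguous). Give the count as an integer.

rank→(start, suffix):
  0 → (18, 'a')
  1 → (17, 'aa')
  2 → (6, 'acdcddafccdaa')
  3 → (12, 'afccdaa')
  4 → (3, 'bfdacdcddafccdaa')
  5 → (14, 'ccdaa')
  6 → (15, 'cdaa')
  7 → (7, 'cdcddafccdaa')
  8 → (9, 'cddafccdaa')
  9 → (0, 'cfebfdacdcddafccdaa')
  10 → (16, 'daa')
  11 → (5, 'dacdcddafccdaa')
  12 → (11, 'dafccdaa')
  13 → (8, 'dcddafccdaa')
  14 → (10, 'ddafccdaa')
  15 → (2, 'ebfdacdcddafccdaa')
  16 → (13, 'fccdaa')
  17 → (4, 'fdacdcddafccdaa')
  18 → (1, 'febfdacdcddafccdaa')

SA = [18, 17, 6, 12, 3, 14, 15, 7, 9, 0, 16, 5, 11, 8, 10, 2, 13, 4, 1]
[i] adj suffixes → lcp
  [1] 18/17 → 1 ('a')
  [2] 17/6 → 1 ('a')
  [3] 6/12 → 1 ('a')
  [4] 12/3 → 0 ('')
  [5] 3/14 → 0 ('')
  [6] 14/15 → 1 ('c')
  [7] 15/7 → 2 ('cd')
  [8] 7/9 → 2 ('cd')
  [9] 9/0 → 1 ('c')
  [10] 0/16 → 0 ('')
  [11] 16/5 → 2 ('da')
  [12] 5/11 → 2 ('da')
  [13] 11/8 → 1 ('d')
  [14] 8/10 → 1 ('d')
  [15] 10/2 → 0 ('')
  [16] 2/13 → 0 ('')
  [17] 13/4 → 1 ('f')
  [18] 4/1 → 1 ('f')

n(n+1)/2 = 19·20/2 = 190
Σ LCP = 0 + 1 + 1 + 1 + 0 + 0 + 1 + 2 + 2 + 1 + 0 + 2 + 2 + 1 + 1 + 0 + 0 + 1 + 1 = 17
distinct = 190 − 17 = 173

173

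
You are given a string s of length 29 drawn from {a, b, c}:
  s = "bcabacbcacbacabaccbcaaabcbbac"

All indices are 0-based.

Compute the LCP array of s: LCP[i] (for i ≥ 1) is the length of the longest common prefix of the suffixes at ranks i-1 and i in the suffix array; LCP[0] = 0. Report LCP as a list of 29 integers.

[0, 2, 1, 4, 2, 1, 2, 2, 3, 2, 0, 3, 3, 3, 1, 1, 3, 3, 2, 0, 1, 2, 5, 2, 1, 2, 2, 4, 1]

rank | idx | suffix
   0 |  20 | aaabcbbac
   1 |  21 | aabcbbac
   2 |   2 | abacbcacbacabaccbcaaabcbbac
   3 |  13 | abaccbcaaabcbbac
   4 |  22 | abcbbac
   5 |  27 | ac
   6 |  11 | acabaccbcaaabcbbac
   7 |   8 | acbacabaccbcaaabcbbac
   8 |   4 | acbcacbacabaccbcaaabcbbac
   9 |  15 | accbcaaabcbbac
  10 |  26 | bac
  11 |  10 | bacabaccbcaaabcbbac
  12 |   3 | bacbcacbacabaccbcaaabcbbac
  13 |  14 | baccbcaaabcbbac
  14 |  25 | bbac
  15 |  18 | bcaaabcbbac
  16 |   0 | bcabacbcacbacabaccbcaaabcbbac
  17 |   6 | bcacbacabaccbcaaabcbbac
  18 |  23 | bcbbac
  19 |  28 | c
  20 |  19 | caaabcbbac
  21 |   1 | cabacbcacbacabaccbcaaabcbbac
  22 |  12 | cabaccbcaaabcbbac
  23 |   7 | cacbacabaccbcaaabcbbac
  24 |   9 | cbacabaccbcaaabcbbac
  25 |  24 | cbbac
  26 |  17 | cbcaaabcbbac
  27 |   5 | cbcacbacabaccbcaaabcbbac
  28 |  16 | ccbcaaabcbbac

SA = [20, 21, 2, 13, 22, 27, 11, 8, 4, 15, 26, 10, 3, 14, 25, 18, 0, 6, 23, 28, 19, 1, 12, 7, 9, 24, 17, 5, 16]
rank  pair      lcp
   1  s[20:],s[21:]  2  'aa'
   2  s[21:],s[2:]  1  'a'
   3  s[2:],s[13:]  4  'abac'
   4  s[13:],s[22:]  2  'ab'
   5  s[22:],s[27:]  1  'a'
   6  s[27:],s[11:]  2  'ac'
   7  s[11:],s[8:]  2  'ac'
   8  s[8:],s[4:]  3  'acb'
   9  s[4:],s[15:]  2  'ac'
  10  s[15:],s[26:]  0  ''
  11  s[26:],s[10:]  3  'bac'
  12  s[10:],s[3:]  3  'bac'
  13  s[3:],s[14:]  3  'bac'
  14  s[14:],s[25:]  1  'b'
  15  s[25:],s[18:]  1  'b'
  16  s[18:],s[0:]  3  'bca'
  17  s[0:],s[6:]  3  'bca'
  18  s[6:],s[23:]  2  'bc'
  19  s[23:],s[28:]  0  ''
  20  s[28:],s[19:]  1  'c'
  21  s[19:],s[1:]  2  'ca'
  22  s[1:],s[12:]  5  'cabac'
  23  s[12:],s[7:]  2  'ca'
  24  s[7:],s[9:]  1  'c'
  25  s[9:],s[24:]  2  'cb'
  26  s[24:],s[17:]  2  'cb'
  27  s[17:],s[5:]  4  'cbca'
  28  s[5:],s[16:]  1  'c'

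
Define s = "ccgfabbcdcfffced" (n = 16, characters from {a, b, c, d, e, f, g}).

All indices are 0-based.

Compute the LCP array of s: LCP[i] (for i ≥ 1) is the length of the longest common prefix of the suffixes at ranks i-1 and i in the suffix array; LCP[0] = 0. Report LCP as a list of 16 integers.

sorted suffixes:
  #0 SA[0]=4  'abbcdcfffced'
  #1 SA[1]=5  'bbcdcfffced'
  #2 SA[2]=6  'bcdcfffced'
  #3 SA[3]=0  'ccgfabbcdcfffced'
  #4 SA[4]=7  'cdcfffced'
  #5 SA[5]=13  'ced'
  #6 SA[6]=9  'cfffced'
  #7 SA[7]=1  'cgfabbcdcfffced'
  #8 SA[8]=15  'd'
  #9 SA[9]=8  'dcfffced'
  #10 SA[10]=14  'ed'
  #11 SA[11]=3  'fabbcdcfffced'
  #12 SA[12]=12  'fced'
  #13 SA[13]=11  'ffced'
  #14 SA[14]=10  'fffced'
  #15 SA[15]=2  'gfabbcdcfffced'

SA = [4, 5, 6, 0, 7, 13, 9, 1, 15, 8, 14, 3, 12, 11, 10, 2]
[i] adj suffixes → lcp
  [1] 4/5 → 0 ('')
  [2] 5/6 → 1 ('b')
  [3] 6/0 → 0 ('')
  [4] 0/7 → 1 ('c')
  [5] 7/13 → 1 ('c')
  [6] 13/9 → 1 ('c')
  [7] 9/1 → 1 ('c')
  [8] 1/15 → 0 ('')
  [9] 15/8 → 1 ('d')
  [10] 8/14 → 0 ('')
  [11] 14/3 → 0 ('')
  [12] 3/12 → 1 ('f')
  [13] 12/11 → 1 ('f')
  [14] 11/10 → 2 ('ff')
  [15] 10/2 → 0 ('')

[0, 0, 1, 0, 1, 1, 1, 1, 0, 1, 0, 0, 1, 1, 2, 0]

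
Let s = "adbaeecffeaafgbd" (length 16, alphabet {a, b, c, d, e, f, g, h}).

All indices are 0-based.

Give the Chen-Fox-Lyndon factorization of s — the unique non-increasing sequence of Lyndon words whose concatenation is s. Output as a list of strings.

emit factor 1: 'adbaeecffe' (i=0, period=10)
emit factor 2: 'aafgbd' (i=10, period=6)

["adbaeecffe", "aafgbd"]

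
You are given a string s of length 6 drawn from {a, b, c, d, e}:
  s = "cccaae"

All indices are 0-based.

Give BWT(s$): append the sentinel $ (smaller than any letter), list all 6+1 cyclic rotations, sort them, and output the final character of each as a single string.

rank  rotation last
    0  $cccaae  e
    1  aae$ccc  c
    2  ae$ccca  a
    3  caae$cc  c
    4  ccaae$c  c
    5  cccaae$  $
    6  e$cccaa  a

ecacc$a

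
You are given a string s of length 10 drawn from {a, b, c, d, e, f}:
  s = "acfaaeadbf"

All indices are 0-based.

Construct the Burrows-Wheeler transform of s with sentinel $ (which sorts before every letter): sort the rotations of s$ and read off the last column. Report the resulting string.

ff$eadaaabc

rank  rotation     last
    0  $acfaaeadbf  f
    1  aaeadbf$acf  f
    2  acfaaeadbf$  $
    3  adbf$acfaae  e
    4  aeadbf$acfa  a
    5  bf$acfaaead  d
    6  cfaaeadbf$a  a
    7  dbf$acfaaea  a
    8  eadbf$acfaa  a
    9  f$acfaaeadb  b
   10  faaeadbf$ac  c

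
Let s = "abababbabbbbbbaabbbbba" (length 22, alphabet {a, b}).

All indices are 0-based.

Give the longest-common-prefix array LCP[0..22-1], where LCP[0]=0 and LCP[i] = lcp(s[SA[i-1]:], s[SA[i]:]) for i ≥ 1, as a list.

[0, 1, 1, 4, 2, 3, 6, 0, 2, 2, 3, 4, 1, 3, 3, 2, 4, 3, 5, 4, 6, 5]

rank→(start, suffix):
  0 → (21, 'a')
  1 → (14, 'aabbbbba')
  2 → (0, 'abababbabbbbbbaabbbbba')
  3 → (2, 'ababbabbbbbbaabbbbba')
  4 → (4, 'abbabbbbbbaabbbbba')
  5 → (15, 'abbbbba')
  6 → (7, 'abbbbbbaabbbbba')
  7 → (20, 'ba')
  8 → (13, 'baabbbbba')
  9 → (1, 'bababbabbbbbbaabbbbba')
  10 → (3, 'babbabbbbbbaabbbbba')
  11 → (6, 'babbbbbbaabbbbba')
  12 → (19, 'bba')
  13 → (12, 'bbaabbbbba')
  14 → (5, 'bbabbbbbbaabbbbba')
  15 → (18, 'bbba')
  16 → (11, 'bbbaabbbbba')
  17 → (17, 'bbbba')
  18 → (10, 'bbbbaabbbbba')
  19 → (16, 'bbbbba')
  20 → (9, 'bbbbbaabbbbba')
  21 → (8, 'bbbbbbaabbbbba')

SA = [21, 14, 0, 2, 4, 15, 7, 20, 13, 1, 3, 6, 19, 12, 5, 18, 11, 17, 10, 16, 9, 8]
rank  pair      lcp
   1  s[21:],s[14:]  1  'a'
   2  s[14:],s[0:]  1  'a'
   3  s[0:],s[2:]  4  'abab'
   4  s[2:],s[4:]  2  'ab'
   5  s[4:],s[15:]  3  'abb'
   6  s[15:],s[7:]  6  'abbbbb'
   7  s[7:],s[20:]  0  ''
   8  s[20:],s[13:]  2  'ba'
   9  s[13:],s[1:]  2  'ba'
  10  s[1:],s[3:]  3  'bab'
  11  s[3:],s[6:]  4  'babb'
  12  s[6:],s[19:]  1  'b'
  13  s[19:],s[12:]  3  'bba'
  14  s[12:],s[5:]  3  'bba'
  15  s[5:],s[18:]  2  'bb'
  16  s[18:],s[11:]  4  'bbba'
  17  s[11:],s[17:]  3  'bbb'
  18  s[17:],s[10:]  5  'bbbba'
  19  s[10:],s[16:]  4  'bbbb'
  20  s[16:],s[9:]  6  'bbbbba'
  21  s[9:],s[8:]  5  'bbbbb'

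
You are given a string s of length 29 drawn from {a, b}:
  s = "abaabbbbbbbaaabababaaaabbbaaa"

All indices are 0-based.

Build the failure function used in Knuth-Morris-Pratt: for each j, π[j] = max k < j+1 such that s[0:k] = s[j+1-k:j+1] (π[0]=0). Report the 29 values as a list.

[0, 0, 1, 1, 2, 0, 0, 0, 0, 0, 0, 1, 1, 1, 2, 3, 2, 3, 2, 3, 4, 1, 1, 2, 0, 0, 1, 1, 1]

π[0] = 0
j=1 s[j]='b': π[1]=0 (border '')
j=2 s[j]='a': π[2]=1 (border 'a')
j=3 s[j]='a': k: 1→0; π[3]=1 (border 'a')
j=4 s[j]='b': π[4]=2 (border 'ab')
j=5 s[j]='b': k: 2→0; π[5]=0 (border '')
j=6 s[j]='b': π[6]=0 (border '')
j=7 s[j]='b': π[7]=0 (border '')
j=8 s[j]='b': π[8]=0 (border '')
j=9 s[j]='b': π[9]=0 (border '')
j=10 s[j]='b': π[10]=0 (border '')
j=11 s[j]='a': π[11]=1 (border 'a')
j=12 s[j]='a': k: 1→0; π[12]=1 (border 'a')
j=13 s[j]='a': k: 1→0; π[13]=1 (border 'a')
j=14 s[j]='b': π[14]=2 (border 'ab')
j=15 s[j]='a': π[15]=3 (border 'aba')
j=16 s[j]='b': k: 3→1; π[16]=2 (border 'ab')
j=17 s[j]='a': π[17]=3 (border 'aba')
j=18 s[j]='b': k: 3→1; π[18]=2 (border 'ab')
j=19 s[j]='a': π[19]=3 (border 'aba')
j=20 s[j]='a': π[20]=4 (border 'abaa')
j=21 s[j]='a': k: 4→1→0; π[21]=1 (border 'a')
j=22 s[j]='a': k: 1→0; π[22]=1 (border 'a')
j=23 s[j]='b': π[23]=2 (border 'ab')
j=24 s[j]='b': k: 2→0; π[24]=0 (border '')
j=25 s[j]='b': π[25]=0 (border '')
j=26 s[j]='a': π[26]=1 (border 'a')
j=27 s[j]='a': k: 1→0; π[27]=1 (border 'a')
j=28 s[j]='a': k: 1→0; π[28]=1 (border 'a')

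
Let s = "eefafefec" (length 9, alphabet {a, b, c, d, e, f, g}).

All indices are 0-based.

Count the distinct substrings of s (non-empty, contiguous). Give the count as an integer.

rank→(start, suffix):
  0 → (3, 'afefec')
  1 → (8, 'c')
  2 → (7, 'ec')
  3 → (0, 'eefafefec')
  4 → (1, 'efafefec')
  5 → (5, 'efec')
  6 → (2, 'fafefec')
  7 → (6, 'fec')
  8 → (4, 'fefec')

SA = [3, 8, 7, 0, 1, 5, 2, 6, 4]
i: (SA[i-1],SA[i]) lcp shared
  1: (3,8) 0 ''
  2: (8,7) 0 ''
  3: (7,0) 1 'e'
  4: (0,1) 1 'e'
  5: (1,5) 2 'ef'
  6: (5,2) 0 ''
  7: (2,6) 1 'f'
  8: (6,4) 2 'fe'

n(n+1)/2 = 9·10/2 = 45
Σ LCP = 0 + 0 + 0 + 1 + 1 + 2 + 0 + 1 + 2 = 7
distinct = 45 − 7 = 38

38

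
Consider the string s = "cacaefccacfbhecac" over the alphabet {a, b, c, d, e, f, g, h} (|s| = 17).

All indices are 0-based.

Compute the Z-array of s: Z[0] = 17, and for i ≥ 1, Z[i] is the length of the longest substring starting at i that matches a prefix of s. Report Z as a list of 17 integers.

[17, 0, 2, 0, 0, 0, 1, 3, 0, 1, 0, 0, 0, 0, 3, 0, 1]

Z[0]=17
i=1: outside box; Z[1]=0
i=2: outside box; Z[2]=2 extend→box=[2,4)
i=3: min(r-i=1, Z[1]=0)=0; Z[3]=0
i=4: outside box; Z[4]=0
i=5: outside box; Z[5]=0
i=6: outside box; Z[6]=1 extend→box=[6,7)
i=7: outside box; Z[7]=3 extend→box=[7,10)
i=8: min(r-i=2, Z[1]=0)=0; Z[8]=0
i=9: min(r-i=1, Z[2]=2)=1; Z[9]=1
i=10: outside box; Z[10]=0
i=11: outside box; Z[11]=0
i=12: outside box; Z[12]=0
i=13: outside box; Z[13]=0
i=14: outside box; Z[14]=3 extend→box=[14,17)
i=15: min(r-i=2, Z[1]=0)=0; Z[15]=0
i=16: min(r-i=1, Z[2]=2)=1; Z[16]=1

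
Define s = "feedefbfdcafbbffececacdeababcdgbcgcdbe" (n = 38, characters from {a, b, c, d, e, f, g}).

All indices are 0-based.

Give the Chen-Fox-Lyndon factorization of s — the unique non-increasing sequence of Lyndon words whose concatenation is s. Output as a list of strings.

["f", "e", "e", "def", "bfdc", "afbbffecec", "acde", "ababcdgbcgcdbe"]

emit factor 1: 'f' (i=0, period=1)
emit factor 2: 'e' (i=1, period=1)
emit factor 3: 'e' (i=2, period=1)
emit factor 4: 'def' (i=3, period=3)
emit factor 5: 'bfdc' (i=6, period=4)
emit factor 6: 'afbbffecec' (i=10, period=10)
emit factor 7: 'acde' (i=20, period=4)
emit factor 8: 'ababcdgbcgcdbe' (i=24, period=14)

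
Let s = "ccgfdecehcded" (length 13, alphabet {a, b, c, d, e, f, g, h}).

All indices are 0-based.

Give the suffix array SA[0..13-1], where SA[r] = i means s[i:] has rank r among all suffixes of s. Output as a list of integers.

rank | idx | suffix
   0 |   0 | ccgfdecehcded
   1 |   9 | cded
   2 |   6 | cehcded
   3 |   1 | cgfdecehcded
   4 |  12 | d
   5 |   4 | decehcded
   6 |  10 | ded
   7 |   5 | ecehcded
   8 |  11 | ed
   9 |   7 | ehcded
  10 |   3 | fdecehcded
  11 |   2 | gfdecehcded
  12 |   8 | hcded

[0, 9, 6, 1, 12, 4, 10, 5, 11, 7, 3, 2, 8]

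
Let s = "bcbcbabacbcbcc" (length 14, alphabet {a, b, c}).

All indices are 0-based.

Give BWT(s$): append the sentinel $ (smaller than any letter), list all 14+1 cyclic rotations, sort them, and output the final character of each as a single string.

rank  rotation         last
    0  $bcbcbabacbcbcc  c
    1  abacbcbcc$bcbcb  b
    2  acbcbcc$bcbcbab  b
    3  babacbcbcc$bcbc  c
    4  bacbcbcc$bcbcba  a
    5  bcbabacbcbcc$bc  c
    6  bcbcbabacbcbcc$  $
    7  bcbcc$bcbcbabac  c
    8  bcc$bcbcbabacbc  c
    9  c$bcbcbabacbcbc  c
   10  cbabacbcbcc$bcb  b
   11  cbcbabacbcbcc$b  b
   12  cbcbcc$bcbcbaba  a
   13  cbcc$bcbcbabacb  b
   14  cc$bcbcbabacbcb  b

cbbcac$cccbbabb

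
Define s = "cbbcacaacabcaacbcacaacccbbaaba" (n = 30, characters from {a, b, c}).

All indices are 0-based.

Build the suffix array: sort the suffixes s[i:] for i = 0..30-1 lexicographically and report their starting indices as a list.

rank | idx | suffix
   0 |  29 | a
   1 |  26 | aaba
   2 |   6 | aacabcaacbcacaacccbbaaba
   3 |  12 | aacbcacaacccbbaaba
   4 |  19 | aacccbbaaba
   5 |  27 | aba
   6 |   9 | abcaacbcacaacccbbaaba
   7 |   4 | acaacabcaacbcacaacccbbaaba
   8 |  17 | acaacccbbaaba
   9 |   7 | acabcaacbcacaacccbbaaba
  10 |  13 | acbcacaacccbbaaba
  11 |  20 | acccbbaaba
  12 |  28 | ba
  13 |  25 | baaba
  14 |  24 | bbaaba
  15 |   1 | bbcacaacabcaacbcacaacccbbaaba
  16 |  10 | bcaacbcacaacccbbaaba
  17 |   2 | bcacaacabcaacbcacaacccbbaaba
  18 |  15 | bcacaacccbbaaba
  19 |   5 | caacabcaacbcacaacccbbaaba
  20 |  11 | caacbcacaacccbbaaba
  21 |  18 | caacccbbaaba
  22 |   8 | cabcaacbcacaacccbbaaba
  23 |   3 | cacaacabcaacbcacaacccbbaaba
  24 |  16 | cacaacccbbaaba
  25 |  23 | cbbaaba
  26 |   0 | cbbcacaacabcaacbcacaacccbbaaba
  27 |  14 | cbcacaacccbbaaba
  28 |  22 | ccbbaaba
  29 |  21 | cccbbaaba

[29, 26, 6, 12, 19, 27, 9, 4, 17, 7, 13, 20, 28, 25, 24, 1, 10, 2, 15, 5, 11, 18, 8, 3, 16, 23, 0, 14, 22, 21]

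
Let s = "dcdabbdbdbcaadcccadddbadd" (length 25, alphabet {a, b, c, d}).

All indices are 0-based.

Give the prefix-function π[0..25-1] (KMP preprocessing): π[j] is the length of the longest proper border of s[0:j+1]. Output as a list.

[0, 0, 1, 0, 0, 0, 1, 0, 1, 0, 0, 0, 0, 1, 2, 0, 0, 0, 1, 1, 1, 0, 0, 1, 1]

π[0] = 0
j=1 s[j]='c': π[1]=0 (border '')
j=2 s[j]='d': π[2]=1 (border 'd')
j=3 s[j]='a': k: 1→0; π[3]=0 (border '')
j=4 s[j]='b': π[4]=0 (border '')
j=5 s[j]='b': π[5]=0 (border '')
j=6 s[j]='d': π[6]=1 (border 'd')
j=7 s[j]='b': k: 1→0; π[7]=0 (border '')
j=8 s[j]='d': π[8]=1 (border 'd')
j=9 s[j]='b': k: 1→0; π[9]=0 (border '')
j=10 s[j]='c': π[10]=0 (border '')
j=11 s[j]='a': π[11]=0 (border '')
j=12 s[j]='a': π[12]=0 (border '')
j=13 s[j]='d': π[13]=1 (border 'd')
j=14 s[j]='c': π[14]=2 (border 'dc')
j=15 s[j]='c': k: 2→0; π[15]=0 (border '')
j=16 s[j]='c': π[16]=0 (border '')
j=17 s[j]='a': π[17]=0 (border '')
j=18 s[j]='d': π[18]=1 (border 'd')
j=19 s[j]='d': k: 1→0; π[19]=1 (border 'd')
j=20 s[j]='d': k: 1→0; π[20]=1 (border 'd')
j=21 s[j]='b': k: 1→0; π[21]=0 (border '')
j=22 s[j]='a': π[22]=0 (border '')
j=23 s[j]='d': π[23]=1 (border 'd')
j=24 s[j]='d': k: 1→0; π[24]=1 (border 'd')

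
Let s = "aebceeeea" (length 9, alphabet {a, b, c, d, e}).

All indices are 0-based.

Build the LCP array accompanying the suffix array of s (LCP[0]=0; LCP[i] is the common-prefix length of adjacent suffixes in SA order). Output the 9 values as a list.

[0, 1, 0, 0, 0, 1, 1, 2, 3]

rank | idx | suffix
   0 |   8 | a
   1 |   0 | aebceeeea
   2 |   2 | bceeeea
   3 |   3 | ceeeea
   4 |   7 | ea
   5 |   1 | ebceeeea
   6 |   6 | eea
   7 |   5 | eeea
   8 |   4 | eeeea

SA = [8, 0, 2, 3, 7, 1, 6, 5, 4]
rank  pair      lcp
   1  s[8:],s[0:]  1  'a'
   2  s[0:],s[2:]  0  ''
   3  s[2:],s[3:]  0  ''
   4  s[3:],s[7:]  0  ''
   5  s[7:],s[1:]  1  'e'
   6  s[1:],s[6:]  1  'e'
   7  s[6:],s[5:]  2  'ee'
   8  s[5:],s[4:]  3  'eee'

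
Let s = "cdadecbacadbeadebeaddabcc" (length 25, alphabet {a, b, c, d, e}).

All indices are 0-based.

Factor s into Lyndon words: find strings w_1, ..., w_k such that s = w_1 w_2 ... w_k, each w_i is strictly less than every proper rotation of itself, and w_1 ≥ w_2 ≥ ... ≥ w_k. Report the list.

["cd", "adecb", "acadbeadebeadd", "abcc"]

emit factor 1: 'cd' (i=0, period=2)
emit factor 2: 'adecb' (i=2, period=5)
emit factor 3: 'acadbeadebeadd' (i=7, period=14)
emit factor 4: 'abcc' (i=21, period=4)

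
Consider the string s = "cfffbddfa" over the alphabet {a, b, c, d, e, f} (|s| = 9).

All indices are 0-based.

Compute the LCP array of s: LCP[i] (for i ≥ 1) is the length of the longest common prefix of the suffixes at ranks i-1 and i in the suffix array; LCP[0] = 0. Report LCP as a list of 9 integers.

rank | idx | suffix
   0 |   8 | a
   1 |   4 | bddfa
   2 |   0 | cfffbddfa
   3 |   5 | ddfa
   4 |   6 | dfa
   5 |   7 | fa
   6 |   3 | fbddfa
   7 |   2 | ffbddfa
   8 |   1 | fffbddfa

SA = [8, 4, 0, 5, 6, 7, 3, 2, 1]
rank  pair      lcp
   1  s[8:],s[4:]  0  ''
   2  s[4:],s[0:]  0  ''
   3  s[0:],s[5:]  0  ''
   4  s[5:],s[6:]  1  'd'
   5  s[6:],s[7:]  0  ''
   6  s[7:],s[3:]  1  'f'
   7  s[3:],s[2:]  1  'f'
   8  s[2:],s[1:]  2  'ff'

[0, 0, 0, 0, 1, 0, 1, 1, 2]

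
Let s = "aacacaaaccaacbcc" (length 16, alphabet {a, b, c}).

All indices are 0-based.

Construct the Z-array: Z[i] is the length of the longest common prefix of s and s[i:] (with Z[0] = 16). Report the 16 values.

[16, 1, 0, 1, 0, 2, 3, 1, 0, 0, 3, 1, 0, 0, 0, 0]

Z[0]=16
i=1: fresh scan; Z[1]=1 scan→box=[1,2)
i=2: fresh scan; Z[2]=0
i=3: fresh scan; Z[3]=1 scan→box=[3,4)
i=4: fresh scan; Z[4]=0
i=5: fresh scan; Z[5]=2 scan→box=[5,7)
i=6: min(r-i=1, Z[1]=1)=1; Z[6]=3 scan→box=[6,9)
i=7: min(r-i=2, Z[1]=1)=1; Z[7]=1
i=8: min(r-i=1, Z[2]=0)=0; Z[8]=0
i=9: fresh scan; Z[9]=0
i=10: fresh scan; Z[10]=3 scan→box=[10,13)
i=11: min(r-i=2, Z[1]=1)=1; Z[11]=1
i=12: min(r-i=1, Z[2]=0)=0; Z[12]=0
i=13: fresh scan; Z[13]=0
i=14: fresh scan; Z[14]=0
i=15: fresh scan; Z[15]=0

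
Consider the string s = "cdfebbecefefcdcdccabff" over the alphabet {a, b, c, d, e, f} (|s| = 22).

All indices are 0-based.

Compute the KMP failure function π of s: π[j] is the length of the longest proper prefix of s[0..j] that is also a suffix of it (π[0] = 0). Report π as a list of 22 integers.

π[0] = 0
j=1 s[j]='d': π[1]=0 (border '')
j=2 s[j]='f': π[2]=0 (border '')
j=3 s[j]='e': π[3]=0 (border '')
j=4 s[j]='b': π[4]=0 (border '')
j=5 s[j]='b': π[5]=0 (border '')
j=6 s[j]='e': π[6]=0 (border '')
j=7 s[j]='c': π[7]=1 (border 'c')
j=8 s[j]='e': k: 1→0; π[8]=0 (border '')
j=9 s[j]='f': π[9]=0 (border '')
j=10 s[j]='e': π[10]=0 (border '')
j=11 s[j]='f': π[11]=0 (border '')
j=12 s[j]='c': π[12]=1 (border 'c')
j=13 s[j]='d': π[13]=2 (border 'cd')
j=14 s[j]='c': k: 2→0; π[14]=1 (border 'c')
j=15 s[j]='d': π[15]=2 (border 'cd')
j=16 s[j]='c': k: 2→0; π[16]=1 (border 'c')
j=17 s[j]='c': k: 1→0; π[17]=1 (border 'c')
j=18 s[j]='a': k: 1→0; π[18]=0 (border '')
j=19 s[j]='b': π[19]=0 (border '')
j=20 s[j]='f': π[20]=0 (border '')
j=21 s[j]='f': π[21]=0 (border '')

[0, 0, 0, 0, 0, 0, 0, 1, 0, 0, 0, 0, 1, 2, 1, 2, 1, 1, 0, 0, 0, 0]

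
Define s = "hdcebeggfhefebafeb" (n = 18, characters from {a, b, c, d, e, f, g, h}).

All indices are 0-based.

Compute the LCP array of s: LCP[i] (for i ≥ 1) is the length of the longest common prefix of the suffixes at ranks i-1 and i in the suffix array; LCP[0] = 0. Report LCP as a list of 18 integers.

sorted suffixes:
  #0 SA[0]=14  'afeb'
  #1 SA[1]=17  'b'
  #2 SA[2]=13  'bafeb'
  #3 SA[3]=4  'beggfhefebafeb'
  #4 SA[4]=2  'cebeggfhefebafeb'
  #5 SA[5]=1  'dcebeggfhefebafeb'
  #6 SA[6]=16  'eb'
  #7 SA[7]=12  'ebafeb'
  #8 SA[8]=3  'ebeggfhefebafeb'
  #9 SA[9]=10  'efebafeb'
  #10 SA[10]=5  'eggfhefebafeb'
  #11 SA[11]=15  'feb'
  #12 SA[12]=11  'febafeb'
  #13 SA[13]=8  'fhefebafeb'
  #14 SA[14]=7  'gfhefebafeb'
  #15 SA[15]=6  'ggfhefebafeb'
  #16 SA[16]=0  'hdcebeggfhefebafeb'
  #17 SA[17]=9  'hefebafeb'

SA = [14, 17, 13, 4, 2, 1, 16, 12, 3, 10, 5, 15, 11, 8, 7, 6, 0, 9]
rank  pair      lcp
   1  s[14:],s[17:]  0  ''
   2  s[17:],s[13:]  1  'b'
   3  s[13:],s[4:]  1  'b'
   4  s[4:],s[2:]  0  ''
   5  s[2:],s[1:]  0  ''
   6  s[1:],s[16:]  0  ''
   7  s[16:],s[12:]  2  'eb'
   8  s[12:],s[3:]  2  'eb'
   9  s[3:],s[10:]  1  'e'
  10  s[10:],s[5:]  1  'e'
  11  s[5:],s[15:]  0  ''
  12  s[15:],s[11:]  3  'feb'
  13  s[11:],s[8:]  1  'f'
  14  s[8:],s[7:]  0  ''
  15  s[7:],s[6:]  1  'g'
  16  s[6:],s[0:]  0  ''
  17  s[0:],s[9:]  1  'h'

[0, 0, 1, 1, 0, 0, 0, 2, 2, 1, 1, 0, 3, 1, 0, 1, 0, 1]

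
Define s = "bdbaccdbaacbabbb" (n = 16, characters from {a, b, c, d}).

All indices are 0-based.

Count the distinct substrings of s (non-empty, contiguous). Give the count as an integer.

118

rank | idx | suffix
   0 |   8 | aacbabbb
   1 |  12 | abbb
   2 |   9 | acbabbb
   3 |   3 | accdbaacbabbb
   4 |  15 | b
   5 |   7 | baacbabbb
   6 |  11 | babbb
   7 |   2 | baccdbaacbabbb
   8 |  14 | bb
   9 |  13 | bbb
  10 |   0 | bdbaccdbaacbabbb
  11 |  10 | cbabbb
  12 |   4 | ccdbaacbabbb
  13 |   5 | cdbaacbabbb
  14 |   6 | dbaacbabbb
  15 |   1 | dbaccdbaacbabbb

SA = [8, 12, 9, 3, 15, 7, 11, 2, 14, 13, 0, 10, 4, 5, 6, 1]
[i] adj suffixes → lcp
  [1] 8/12 → 1 ('a')
  [2] 12/9 → 1 ('a')
  [3] 9/3 → 2 ('ac')
  [4] 3/15 → 0 ('')
  [5] 15/7 → 1 ('b')
  [6] 7/11 → 2 ('ba')
  [7] 11/2 → 2 ('ba')
  [8] 2/14 → 1 ('b')
  [9] 14/13 → 2 ('bb')
  [10] 13/0 → 1 ('b')
  [11] 0/10 → 0 ('')
  [12] 10/4 → 1 ('c')
  [13] 4/5 → 1 ('c')
  [14] 5/6 → 0 ('')
  [15] 6/1 → 3 ('dba')

n(n+1)/2 = 16·17/2 = 136
Σ LCP = 0 + 1 + 1 + 2 + 0 + 1 + 2 + 2 + 1 + 2 + 1 + 0 + 1 + 1 + 0 + 3 = 18
distinct = 136 − 18 = 118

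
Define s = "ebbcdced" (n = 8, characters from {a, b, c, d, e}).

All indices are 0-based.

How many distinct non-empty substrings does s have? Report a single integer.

32

rank | idx | suffix
   0 |   1 | bbcdced
   1 |   2 | bcdced
   2 |   3 | cdced
   3 |   5 | ced
   4 |   7 | d
   5 |   4 | dced
   6 |   0 | ebbcdced
   7 |   6 | ed

SA = [1, 2, 3, 5, 7, 4, 0, 6]
i: (SA[i-1],SA[i]) lcp shared
  1: (1,2) 1 'b'
  2: (2,3) 0 ''
  3: (3,5) 1 'c'
  4: (5,7) 0 ''
  5: (7,4) 1 'd'
  6: (4,0) 0 ''
  7: (0,6) 1 'e'

n(n+1)/2 = 8·9/2 = 36
Σ LCP = 0 + 1 + 0 + 1 + 0 + 1 + 0 + 1 = 4
distinct = 36 − 4 = 32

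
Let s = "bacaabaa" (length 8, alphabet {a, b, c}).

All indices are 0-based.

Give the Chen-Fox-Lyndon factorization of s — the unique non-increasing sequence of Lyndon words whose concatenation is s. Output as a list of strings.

emit factor 1: 'b' (i=0, period=1)
emit factor 2: 'ac' (i=1, period=2)
emit factor 3: 'aab' (i=3, period=3)
emit factor 4: 'a' (i=6, period=1)
emit factor 5: 'a' (i=7, period=1)

["b", "ac", "aab", "a", "a"]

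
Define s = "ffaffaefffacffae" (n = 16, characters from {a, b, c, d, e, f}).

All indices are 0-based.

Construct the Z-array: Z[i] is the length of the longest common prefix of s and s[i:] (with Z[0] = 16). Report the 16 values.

[16, 1, 0, 3, 1, 0, 0, 2, 3, 1, 0, 0, 3, 1, 0, 0]

Z[0]=16
i=1: i≥r, start 0; Z[1]=1 extend→box=[1,2)
i=2: i≥r, start 0; Z[2]=0
i=3: i≥r, start 0; Z[3]=3 extend→box=[3,6)
i=4: min(r-i=2, Z[1]=1)=1; Z[4]=1
i=5: min(r-i=1, Z[2]=0)=0; Z[5]=0
i=6: i≥r, start 0; Z[6]=0
i=7: i≥r, start 0; Z[7]=2 extend→box=[7,9)
i=8: min(r-i=1, Z[1]=1)=1; Z[8]=3 extend→box=[8,11)
i=9: min(r-i=2, Z[1]=1)=1; Z[9]=1
i=10: min(r-i=1, Z[2]=0)=0; Z[10]=0
i=11: i≥r, start 0; Z[11]=0
i=12: i≥r, start 0; Z[12]=3 extend→box=[12,15)
i=13: min(r-i=2, Z[1]=1)=1; Z[13]=1
i=14: min(r-i=1, Z[2]=0)=0; Z[14]=0
i=15: i≥r, start 0; Z[15]=0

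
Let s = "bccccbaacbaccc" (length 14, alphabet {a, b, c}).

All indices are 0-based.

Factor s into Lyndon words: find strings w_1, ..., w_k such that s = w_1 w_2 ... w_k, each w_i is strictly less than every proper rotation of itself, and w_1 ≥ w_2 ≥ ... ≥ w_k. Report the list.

["bcccc", "b", "aacbaccc"]

emit factor 1: 'bcccc' (i=0, period=5)
emit factor 2: 'b' (i=5, period=1)
emit factor 3: 'aacbaccc' (i=6, period=8)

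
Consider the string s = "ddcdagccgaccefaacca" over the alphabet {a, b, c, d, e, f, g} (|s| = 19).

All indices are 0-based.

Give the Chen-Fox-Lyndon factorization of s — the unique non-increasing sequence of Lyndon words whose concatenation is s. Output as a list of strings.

emit factor 1: 'd' (i=0, period=1)
emit factor 2: 'd' (i=1, period=1)
emit factor 3: 'cd' (i=2, period=2)
emit factor 4: 'agccg' (i=4, period=5)
emit factor 5: 'accef' (i=9, period=5)
emit factor 6: 'aacc' (i=14, period=4)
emit factor 7: 'a' (i=18, period=1)

["d", "d", "cd", "agccg", "accef", "aacc", "a"]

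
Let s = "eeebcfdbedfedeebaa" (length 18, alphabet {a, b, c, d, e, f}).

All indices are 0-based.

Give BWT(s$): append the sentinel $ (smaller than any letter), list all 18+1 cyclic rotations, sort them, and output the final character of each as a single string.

aabeedbfeeeefbde$cd

rank  rotation             last
    0  $eeebcfdbedfedeebaa  a
    1  a$eeebcfdbedfedeeba  a
    2  aa$eeebcfdbedfedeeb  b
    3  baa$eeebcfdbedfedee  e
    4  bcfdbedfedeebaa$eee  e
    5  bedfedeebaa$eeebcfd  d
    6  cfdbedfedeebaa$eeeb  b
    7  dbedfedeebaa$eeebcf  f
    8  deebaa$eeebcfdbedfe  e
    9  dfedeebaa$eeebcfdbe  e
   10  ebaa$eeebcfdbedfede  e
   11  ebcfdbedfedeebaa$ee  e
   12  edeebaa$eeebcfdbedf  f
   13  edfedeebaa$eeebcfdb  b
   14  eebaa$eeebcfdbedfed  d
   15  eebcfdbedfedeebaa$e  e
   16  eeebcfdbedfedeebaa$  $
   17  fdbedfedeebaa$eeebc  c
   18  fedeebaa$eeebcfdbed  d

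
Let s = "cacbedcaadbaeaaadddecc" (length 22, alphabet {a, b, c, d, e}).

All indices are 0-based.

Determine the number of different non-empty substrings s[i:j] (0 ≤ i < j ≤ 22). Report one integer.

230

rank→(start, suffix):
  0 → (13, 'aaadddecc')
  1 → (7, 'aadbaeaaadddecc')
  2 → (14, 'aadddecc')
  3 → (1, 'acbedcaadbaeaaadddecc')
  4 → (8, 'adbaeaaadddecc')
  5 → (15, 'adddecc')
  6 → (11, 'aeaaadddecc')
  7 → (10, 'baeaaadddecc')
  8 → (3, 'bedcaadbaeaaadddecc')
  9 → (21, 'c')
  10 → (6, 'caadbaeaaadddecc')
  11 → (0, 'cacbedcaadbaeaaadddecc')
  12 → (2, 'cbedcaadbaeaaadddecc')
  13 → (20, 'cc')
  14 → (9, 'dbaeaaadddecc')
  15 → (5, 'dcaadbaeaaadddecc')
  16 → (16, 'dddecc')
  17 → (17, 'ddecc')
  18 → (18, 'decc')
  19 → (12, 'eaaadddecc')
  20 → (19, 'ecc')
  21 → (4, 'edcaadbaeaaadddecc')

SA = [13, 7, 14, 1, 8, 15, 11, 10, 3, 21, 6, 0, 2, 20, 9, 5, 16, 17, 18, 12, 19, 4]
rank  pair      lcp
   1  s[13:],s[7:]  2  'aa'
   2  s[7:],s[14:]  3  'aad'
   3  s[14:],s[1:]  1  'a'
   4  s[1:],s[8:]  1  'a'
   5  s[8:],s[15:]  2  'ad'
   6  s[15:],s[11:]  1  'a'
   7  s[11:],s[10:]  0  ''
   8  s[10:],s[3:]  1  'b'
   9  s[3:],s[21:]  0  ''
  10  s[21:],s[6:]  1  'c'
  11  s[6:],s[0:]  2  'ca'
  12  s[0:],s[2:]  1  'c'
  13  s[2:],s[20:]  1  'c'
  14  s[20:],s[9:]  0  ''
  15  s[9:],s[5:]  1  'd'
  16  s[5:],s[16:]  1  'd'
  17  s[16:],s[17:]  2  'dd'
  18  s[17:],s[18:]  1  'd'
  19  s[18:],s[12:]  0  ''
  20  s[12:],s[19:]  1  'e'
  21  s[19:],s[4:]  1  'e'

n(n+1)/2 = 22·23/2 = 253
Σ LCP = 0 + 2 + 3 + 1 + 1 + 2 + 1 + 0 + 1 + 0 + 1 + 2 + 1 + 1 + 0 + 1 + 1 + 2 + 1 + 0 + 1 + 1 = 23
distinct = 253 − 23 = 230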